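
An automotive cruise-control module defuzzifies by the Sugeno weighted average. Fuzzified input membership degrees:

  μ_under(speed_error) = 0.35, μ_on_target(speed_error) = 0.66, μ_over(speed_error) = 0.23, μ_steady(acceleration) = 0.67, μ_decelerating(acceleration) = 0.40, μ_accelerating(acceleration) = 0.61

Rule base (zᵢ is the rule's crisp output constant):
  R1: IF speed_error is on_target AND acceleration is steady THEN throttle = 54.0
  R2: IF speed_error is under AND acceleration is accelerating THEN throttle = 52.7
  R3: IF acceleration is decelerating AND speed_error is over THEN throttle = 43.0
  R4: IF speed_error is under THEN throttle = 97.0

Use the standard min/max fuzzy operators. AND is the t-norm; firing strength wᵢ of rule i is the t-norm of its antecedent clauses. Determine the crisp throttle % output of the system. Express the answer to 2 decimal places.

61.59

R1 (z=54.0): on_target=0.66, steady=0.67; AND[min(a, b)] → w = 0.66
R2 (z=52.7): under=0.35, accelerating=0.61; AND[min(a, b)] → w = 0.35
R3 (z=43.0): decelerating=0.40, over=0.23; AND[min(a, b)] → w = 0.23
R4 (z=97.0): under=0.35 → w = 0.35
Weighted average = (0.66·54.0 + 0.35·52.7 + 0.23·43.0 + 0.35·97.0) / (0.66 + 0.35 + 0.23 + 0.35)
  = 97.9250 / 1.5900 = 61.59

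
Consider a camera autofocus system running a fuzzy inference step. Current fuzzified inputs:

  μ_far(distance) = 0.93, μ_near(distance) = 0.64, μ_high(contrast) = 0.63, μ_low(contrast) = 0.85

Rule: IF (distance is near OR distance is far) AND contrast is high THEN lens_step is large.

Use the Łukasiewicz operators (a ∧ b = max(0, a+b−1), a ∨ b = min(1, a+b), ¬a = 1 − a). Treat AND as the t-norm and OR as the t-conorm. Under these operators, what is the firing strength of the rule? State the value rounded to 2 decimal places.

firing strength: (near=0.64 OR far=0.93) = 1.00; AND[max(0, a+b−1)] with high=0.63 → w = 0.63

0.63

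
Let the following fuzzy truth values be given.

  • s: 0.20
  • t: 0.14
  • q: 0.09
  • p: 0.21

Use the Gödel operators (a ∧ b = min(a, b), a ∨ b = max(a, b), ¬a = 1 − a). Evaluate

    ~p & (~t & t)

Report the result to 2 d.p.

0.14

~p = 1 − 0.21 = 0.79
~t = 1 − 0.14 = 0.86
~t & t = min(a, b) on (0.86, 0.14) = 0.14
~p & (~t & t) = min(a, b) on (0.79, 0.14) = 0.14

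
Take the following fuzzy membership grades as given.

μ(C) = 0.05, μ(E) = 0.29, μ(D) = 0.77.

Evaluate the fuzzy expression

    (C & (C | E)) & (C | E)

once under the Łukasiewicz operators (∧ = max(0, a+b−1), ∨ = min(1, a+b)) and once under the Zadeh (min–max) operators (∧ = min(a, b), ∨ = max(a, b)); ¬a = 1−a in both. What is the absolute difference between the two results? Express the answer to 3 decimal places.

0.050

Under Łukasiewicz:
  C | E = min(1, a+b) on (0.05, 0.29) = 0.34
  C & (C | E) = max(0, a+b−1) on (0.05, 0.34) = 0.00
  C | E = min(1, a+b) on (0.05, 0.29) = 0.34
  (C & (C | E)) & (C | E) = max(0, a+b−1) on (0.00, 0.34) = 0.00
  → value = 0.0000
Under Zadeh (min–max):
  C | E = max(a, b) on (0.05, 0.29) = 0.29
  C & (C | E) = min(a, b) on (0.05, 0.29) = 0.05
  C | E = max(a, b) on (0.05, 0.29) = 0.29
  (C & (C | E)) & (C | E) = min(a, b) on (0.05, 0.29) = 0.05
  → value = 0.0500
|0.0000 − 0.0500| = 0.050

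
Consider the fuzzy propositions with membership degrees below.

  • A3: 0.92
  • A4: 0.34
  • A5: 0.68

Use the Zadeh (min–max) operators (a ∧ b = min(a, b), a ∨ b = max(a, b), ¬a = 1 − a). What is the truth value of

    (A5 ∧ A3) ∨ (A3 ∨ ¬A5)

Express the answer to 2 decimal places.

A5 ∧ A3 = min(a, b) on (0.68, 0.92) = 0.68
¬A5 = 1 − 0.68 = 0.32
A3 ∨ ¬A5 = max(a, b) on (0.92, 0.32) = 0.92
(A5 ∧ A3) ∨ (A3 ∨ ¬A5) = max(a, b) on (0.68, 0.92) = 0.92

0.92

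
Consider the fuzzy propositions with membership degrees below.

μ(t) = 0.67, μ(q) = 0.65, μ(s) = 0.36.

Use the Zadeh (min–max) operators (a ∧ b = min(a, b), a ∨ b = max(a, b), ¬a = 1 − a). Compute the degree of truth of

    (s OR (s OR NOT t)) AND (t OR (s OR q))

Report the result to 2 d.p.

NOT t = 1 − 0.67 = 0.33
s OR NOT t = max(a, b) on (0.36, 0.33) = 0.36
s OR (s OR NOT t) = max(a, b) on (0.36, 0.36) = 0.36
s OR q = max(a, b) on (0.36, 0.65) = 0.65
t OR (s OR q) = max(a, b) on (0.67, 0.65) = 0.67
(s OR (s OR NOT t)) AND (t OR (s OR q)) = min(a, b) on (0.36, 0.67) = 0.36

0.36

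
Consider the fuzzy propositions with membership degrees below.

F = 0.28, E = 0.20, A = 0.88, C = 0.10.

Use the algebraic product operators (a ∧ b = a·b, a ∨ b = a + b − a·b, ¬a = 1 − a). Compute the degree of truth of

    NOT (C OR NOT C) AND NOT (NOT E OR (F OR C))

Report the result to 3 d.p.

NOT C = 1 − 0.1000 = 0.9000
C OR NOT C = a + b − a·b on (0.1000, 0.9000) = 0.9100
NOT (C OR NOT C) = 1 − 0.9100 = 0.0900
NOT E = 1 − 0.2000 = 0.8000
F OR C = a + b − a·b on (0.2800, 0.1000) = 0.3520
NOT E OR (F OR C) = a + b − a·b on (0.8000, 0.3520) = 0.8704
NOT (NOT E OR (F OR C)) = 1 − 0.8704 = 0.1296
NOT (C OR NOT C) AND NOT (NOT E OR (F OR C)) = a·b on (0.0900, 0.1296) = 0.0117

0.012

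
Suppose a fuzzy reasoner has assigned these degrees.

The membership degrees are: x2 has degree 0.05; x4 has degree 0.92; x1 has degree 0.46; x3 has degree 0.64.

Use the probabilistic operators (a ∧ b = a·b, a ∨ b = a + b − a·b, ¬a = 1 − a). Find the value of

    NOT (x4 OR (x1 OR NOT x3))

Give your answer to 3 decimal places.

NOT x3 = 1 − 0.6400 = 0.3600
x1 OR NOT x3 = a + b − a·b on (0.4600, 0.3600) = 0.6544
x4 OR (x1 OR NOT x3) = a + b − a·b on (0.9200, 0.6544) = 0.9724
NOT (x4 OR (x1 OR NOT x3)) = 1 − 0.9724 = 0.0276

0.028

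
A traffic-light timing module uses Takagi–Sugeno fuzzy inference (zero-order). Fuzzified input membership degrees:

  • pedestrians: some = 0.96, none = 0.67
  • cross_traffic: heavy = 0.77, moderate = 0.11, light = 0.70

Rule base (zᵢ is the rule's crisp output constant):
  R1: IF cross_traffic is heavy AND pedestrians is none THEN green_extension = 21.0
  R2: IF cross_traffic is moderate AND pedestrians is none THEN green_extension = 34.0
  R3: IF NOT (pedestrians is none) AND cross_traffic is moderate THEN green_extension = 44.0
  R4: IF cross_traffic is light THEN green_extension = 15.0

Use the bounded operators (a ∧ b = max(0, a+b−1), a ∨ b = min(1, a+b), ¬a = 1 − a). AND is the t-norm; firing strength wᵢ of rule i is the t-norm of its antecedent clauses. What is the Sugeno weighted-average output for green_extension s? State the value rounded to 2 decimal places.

R1 (z=21.0): heavy=0.77, none=0.67; AND[max(0, a+b−1)] → w = 0.44
R2 (z=34.0): moderate=0.11, none=0.67; AND[max(0, a+b−1)] → w = 0.00
R3 (z=44.0): ¬none=1−0.67=0.33, moderate=0.11; AND[max(0, a+b−1)] → w = 0.00
R4 (z=15.0): light=0.70 → w = 0.70
Weighted average = (0.44·21.0 + 0.00·34.0 + 0.00·44.0 + 0.70·15.0) / (0.44 + 0.00 + 0.00 + 0.70)
  = 19.7400 / 1.1400 = 17.32

17.32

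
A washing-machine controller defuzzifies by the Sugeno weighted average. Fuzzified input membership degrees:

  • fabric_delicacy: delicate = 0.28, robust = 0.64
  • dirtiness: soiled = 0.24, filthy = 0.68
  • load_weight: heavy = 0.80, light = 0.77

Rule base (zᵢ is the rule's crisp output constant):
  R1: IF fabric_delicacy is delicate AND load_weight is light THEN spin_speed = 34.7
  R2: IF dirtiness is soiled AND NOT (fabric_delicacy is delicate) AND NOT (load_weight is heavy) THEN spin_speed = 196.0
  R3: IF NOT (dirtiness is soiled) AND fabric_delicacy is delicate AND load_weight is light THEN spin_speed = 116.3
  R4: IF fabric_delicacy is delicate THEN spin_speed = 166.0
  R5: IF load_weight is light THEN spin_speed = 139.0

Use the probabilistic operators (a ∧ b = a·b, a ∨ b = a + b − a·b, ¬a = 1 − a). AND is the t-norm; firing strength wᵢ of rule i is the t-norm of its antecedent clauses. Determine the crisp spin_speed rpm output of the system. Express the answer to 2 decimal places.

R1 (z=34.7): delicate=0.28, light=0.77; AND[a·b] → w = 0.2156
R2 (z=196.0): soiled=0.24, ¬delicate=1−0.28=0.72, ¬heavy=1−0.80=0.20; AND[a·b] → w = 0.0346
R3 (z=116.3): ¬soiled=1−0.24=0.76, delicate=0.28, light=0.77; AND[a·b] → w = 0.1639
R4 (z=166.0): delicate=0.28 → w = 0.2800
R5 (z=139.0): light=0.77 → w = 0.7700
Weighted average = (0.2156·34.7 + 0.0346·196.0 + 0.1639·116.3 + 0.2800·166.0 + 0.7700·139.0) / (0.2156 + 0.0346 + 0.1639 + 0.2800 + 0.7700)
  = 186.8215 / 1.4640 = 127.61

127.61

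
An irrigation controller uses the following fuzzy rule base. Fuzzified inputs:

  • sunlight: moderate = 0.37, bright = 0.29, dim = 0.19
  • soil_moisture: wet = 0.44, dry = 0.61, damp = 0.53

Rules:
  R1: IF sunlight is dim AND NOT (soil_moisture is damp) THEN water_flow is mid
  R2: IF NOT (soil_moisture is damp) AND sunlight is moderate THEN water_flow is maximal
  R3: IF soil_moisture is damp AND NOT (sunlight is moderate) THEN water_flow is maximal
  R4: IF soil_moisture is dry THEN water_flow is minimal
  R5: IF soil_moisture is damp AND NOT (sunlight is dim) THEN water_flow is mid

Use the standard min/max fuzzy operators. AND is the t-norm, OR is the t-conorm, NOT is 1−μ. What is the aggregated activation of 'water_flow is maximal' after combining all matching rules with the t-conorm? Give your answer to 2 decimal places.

0.53

R1: dim=0.19, ¬damp=1−0.53=0.47; AND[min(a, b)] → w = 0.19
R2: ¬damp=1−0.53=0.47, moderate=0.37; AND[min(a, b)] → w = 0.37
R3: damp=0.53, ¬moderate=1−0.37=0.63; AND[min(a, b)] → w = 0.53
R4: dry=0.61 → w = 0.61
R5: damp=0.53, ¬dim=1−0.19=0.81; AND[min(a, b)] → w = 0.53
Rules with consequent 'maximal': {R2, R3} → strengths 0.37, 0.53
Aggregate via t-conorm [max(a, b)]: 0.53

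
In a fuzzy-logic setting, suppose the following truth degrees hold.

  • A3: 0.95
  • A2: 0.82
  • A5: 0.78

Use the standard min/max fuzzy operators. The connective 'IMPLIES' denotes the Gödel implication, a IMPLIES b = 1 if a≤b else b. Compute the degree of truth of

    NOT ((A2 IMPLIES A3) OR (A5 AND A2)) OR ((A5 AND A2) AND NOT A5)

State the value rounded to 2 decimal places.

A2 IMPLIES A3  [Gödel: 1 if a≤b else b] with a=0.82, b=0.95 → 1.00
A5 AND A2 = min(a, b) on (0.78, 0.82) = 0.78
(A2 IMPLIES A3) OR (A5 AND A2) = max(a, b) on (1.00, 0.78) = 1.00
NOT ((A2 IMPLIES A3) OR (A5 AND A2)) = 1 − 1.00 = 0.00
A5 AND A2 = min(a, b) on (0.78, 0.82) = 0.78
NOT A5 = 1 − 0.78 = 0.22
(A5 AND A2) AND NOT A5 = min(a, b) on (0.78, 0.22) = 0.22
NOT ((A2 IMPLIES A3) OR (A5 AND A2)) OR ((A5 AND A2) AND NOT A5) = max(a, b) on (0.00, 0.22) = 0.22

0.22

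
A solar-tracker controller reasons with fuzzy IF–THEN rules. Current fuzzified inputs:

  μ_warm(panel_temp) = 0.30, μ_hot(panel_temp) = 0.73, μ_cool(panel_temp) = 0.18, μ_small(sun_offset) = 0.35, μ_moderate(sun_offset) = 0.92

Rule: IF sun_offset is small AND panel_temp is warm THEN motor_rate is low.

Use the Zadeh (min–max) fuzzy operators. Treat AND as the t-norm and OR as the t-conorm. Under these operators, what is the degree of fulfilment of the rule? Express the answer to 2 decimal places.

firing strength: small=0.35, warm=0.30; AND[min(a, b)] → w = 0.30

0.30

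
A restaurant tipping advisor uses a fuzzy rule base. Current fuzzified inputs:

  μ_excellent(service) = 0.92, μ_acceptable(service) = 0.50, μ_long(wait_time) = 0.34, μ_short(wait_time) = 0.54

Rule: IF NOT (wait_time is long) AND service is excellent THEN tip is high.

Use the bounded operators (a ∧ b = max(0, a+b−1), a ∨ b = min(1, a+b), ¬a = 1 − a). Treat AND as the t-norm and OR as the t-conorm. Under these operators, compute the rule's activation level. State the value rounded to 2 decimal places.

0.58

firing strength: ¬long=1−0.34=0.66, excellent=0.92; AND[max(0, a+b−1)] → w = 0.58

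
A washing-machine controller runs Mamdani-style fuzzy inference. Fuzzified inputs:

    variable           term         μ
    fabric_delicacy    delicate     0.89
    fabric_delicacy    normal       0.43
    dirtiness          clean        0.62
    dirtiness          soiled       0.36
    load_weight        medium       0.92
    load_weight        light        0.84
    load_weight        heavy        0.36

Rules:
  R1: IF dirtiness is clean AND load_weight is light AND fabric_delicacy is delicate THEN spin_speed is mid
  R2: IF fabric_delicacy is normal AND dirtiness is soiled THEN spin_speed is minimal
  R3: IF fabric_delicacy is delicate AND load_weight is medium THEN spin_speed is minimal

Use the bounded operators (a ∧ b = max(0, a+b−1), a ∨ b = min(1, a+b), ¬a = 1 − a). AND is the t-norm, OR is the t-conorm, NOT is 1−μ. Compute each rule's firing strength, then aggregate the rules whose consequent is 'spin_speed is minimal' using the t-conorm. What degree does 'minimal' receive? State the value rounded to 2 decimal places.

R1: clean=0.62, light=0.84, delicate=0.89; AND[max(0, a+b−1)] → w = 0.35
R2: normal=0.43, soiled=0.36; AND[max(0, a+b−1)] → w = 0.00
R3: delicate=0.89, medium=0.92; AND[max(0, a+b−1)] → w = 0.81
Rules with consequent 'minimal': {R2, R3} → strengths 0.00, 0.81
Aggregate via t-conorm [min(1, a+b)]: 0.81

0.81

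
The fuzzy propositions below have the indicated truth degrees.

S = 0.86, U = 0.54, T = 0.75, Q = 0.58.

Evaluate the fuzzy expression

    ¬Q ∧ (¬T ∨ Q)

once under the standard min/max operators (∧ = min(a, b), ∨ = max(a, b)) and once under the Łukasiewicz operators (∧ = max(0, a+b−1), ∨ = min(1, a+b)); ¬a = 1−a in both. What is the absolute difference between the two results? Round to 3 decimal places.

0.170

Under standard min/max:
  ¬Q = 1 − 0.58 = 0.42
  ¬T = 1 − 0.75 = 0.25
  ¬T ∨ Q = max(a, b) on (0.25, 0.58) = 0.58
  ¬Q ∧ (¬T ∨ Q) = min(a, b) on (0.42, 0.58) = 0.42
  → value = 0.4200
Under Łukasiewicz:
  ¬Q = 1 − 0.58 = 0.42
  ¬T = 1 − 0.75 = 0.25
  ¬T ∨ Q = min(1, a+b) on (0.25, 0.58) = 0.83
  ¬Q ∧ (¬T ∨ Q) = max(0, a+b−1) on (0.42, 0.83) = 0.25
  → value = 0.2500
|0.4200 − 0.2500| = 0.170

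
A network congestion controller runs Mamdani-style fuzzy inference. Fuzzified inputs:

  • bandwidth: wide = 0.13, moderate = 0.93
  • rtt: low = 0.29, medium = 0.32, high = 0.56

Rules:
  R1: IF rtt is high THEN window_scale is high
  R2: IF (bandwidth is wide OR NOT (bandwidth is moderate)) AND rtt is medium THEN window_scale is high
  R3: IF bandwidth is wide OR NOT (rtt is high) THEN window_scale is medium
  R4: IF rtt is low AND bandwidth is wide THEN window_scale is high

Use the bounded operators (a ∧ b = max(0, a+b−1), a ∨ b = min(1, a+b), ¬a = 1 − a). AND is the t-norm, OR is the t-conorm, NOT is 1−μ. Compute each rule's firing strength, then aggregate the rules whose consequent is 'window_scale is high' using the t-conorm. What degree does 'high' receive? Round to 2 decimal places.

0.56

R1: high=0.56 → w = 0.56
R2: (wide=0.13 OR ¬moderate=1−0.93=0.07) = 0.20; AND[max(0, a+b−1)] with medium=0.32 → w = 0.00
R3: wide=0.13, ¬high=1−0.56=0.44; OR[min(1, a+b)] → w = 0.57
R4: low=0.29, wide=0.13; AND[max(0, a+b−1)] → w = 0.00
Rules with consequent 'high': {R1, R2, R4} → strengths 0.56, 0.00, 0.00
Aggregate via t-conorm [min(1, a+b)]: 0.56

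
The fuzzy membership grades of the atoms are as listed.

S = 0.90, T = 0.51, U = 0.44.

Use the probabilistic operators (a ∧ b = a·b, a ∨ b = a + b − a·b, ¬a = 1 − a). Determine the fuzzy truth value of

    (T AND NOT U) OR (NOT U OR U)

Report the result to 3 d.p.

NOT U = 1 − 0.4400 = 0.5600
T AND NOT U = a·b on (0.5100, 0.5600) = 0.2856
NOT U = 1 − 0.4400 = 0.5600
NOT U OR U = a + b − a·b on (0.5600, 0.4400) = 0.7536
(T AND NOT U) OR (NOT U OR U) = a + b − a·b on (0.2856, 0.7536) = 0.8240

0.824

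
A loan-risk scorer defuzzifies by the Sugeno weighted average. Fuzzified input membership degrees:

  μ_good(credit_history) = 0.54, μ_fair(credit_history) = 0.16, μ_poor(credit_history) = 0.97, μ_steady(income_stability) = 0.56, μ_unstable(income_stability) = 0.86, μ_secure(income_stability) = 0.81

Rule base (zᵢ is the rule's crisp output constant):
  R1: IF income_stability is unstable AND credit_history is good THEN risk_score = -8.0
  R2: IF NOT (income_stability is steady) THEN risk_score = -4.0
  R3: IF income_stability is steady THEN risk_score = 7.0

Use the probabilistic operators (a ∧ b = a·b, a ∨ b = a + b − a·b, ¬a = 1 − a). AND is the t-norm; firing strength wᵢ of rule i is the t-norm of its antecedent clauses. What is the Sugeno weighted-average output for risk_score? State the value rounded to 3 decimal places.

R1 (z=-8.0): unstable=0.86, good=0.54; AND[a·b] → w = 0.4644
R2 (z=-4.0): ¬steady=1−0.56=0.44 → w = 0.4400
R3 (z=7.0): steady=0.56 → w = 0.5600
Weighted average = (0.4644·-8.0 + 0.4400·-4.0 + 0.5600·7.0) / (0.4644 + 0.4400 + 0.5600)
  = -1.5552 / 1.4644 = -1.062

-1.062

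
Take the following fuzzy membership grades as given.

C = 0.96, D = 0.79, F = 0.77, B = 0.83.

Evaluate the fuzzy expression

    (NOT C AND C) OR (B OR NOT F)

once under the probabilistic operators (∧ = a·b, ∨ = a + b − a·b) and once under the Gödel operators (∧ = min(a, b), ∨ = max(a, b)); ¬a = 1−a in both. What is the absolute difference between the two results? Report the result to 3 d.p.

Under probabilistic:
  NOT C = 1 − 0.9600 = 0.0400
  NOT C AND C = a·b on (0.0400, 0.9600) = 0.0384
  NOT F = 1 − 0.7700 = 0.2300
  B OR NOT F = a + b − a·b on (0.8300, 0.2300) = 0.8691
  (NOT C AND C) OR (B OR NOT F) = a + b − a·b on (0.0384, 0.8691) = 0.8741
  → value = 0.8741
Under Gödel:
  NOT C = 1 − 0.96 = 0.04
  NOT C AND C = min(a, b) on (0.04, 0.96) = 0.04
  NOT F = 1 − 0.77 = 0.23
  B OR NOT F = max(a, b) on (0.83, 0.23) = 0.83
  (NOT C AND C) OR (B OR NOT F) = max(a, b) on (0.04, 0.83) = 0.83
  → value = 0.8300
|0.8741 − 0.8300| = 0.044

0.044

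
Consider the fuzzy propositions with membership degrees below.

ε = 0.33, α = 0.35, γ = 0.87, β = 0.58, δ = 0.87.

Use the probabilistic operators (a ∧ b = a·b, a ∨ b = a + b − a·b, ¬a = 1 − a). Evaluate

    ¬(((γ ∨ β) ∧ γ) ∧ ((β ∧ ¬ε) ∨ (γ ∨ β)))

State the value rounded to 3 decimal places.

0.205

γ ∨ β = a + b − a·b on (0.8700, 0.5800) = 0.9454
(γ ∨ β) ∧ γ = a·b on (0.9454, 0.8700) = 0.8225
¬ε = 1 − 0.3300 = 0.6700
β ∧ ¬ε = a·b on (0.5800, 0.6700) = 0.3886
γ ∨ β = a + b − a·b on (0.8700, 0.5800) = 0.9454
(β ∧ ¬ε) ∨ (γ ∨ β) = a + b − a·b on (0.3886, 0.9454) = 0.9666
((γ ∨ β) ∧ γ) ∧ ((β ∧ ¬ε) ∨ (γ ∨ β)) = a·b on (0.8225, 0.9666) = 0.7950
¬(((γ ∨ β) ∧ γ) ∧ ((β ∧ ¬ε) ∨ (γ ∨ β))) = 1 − 0.7950 = 0.2050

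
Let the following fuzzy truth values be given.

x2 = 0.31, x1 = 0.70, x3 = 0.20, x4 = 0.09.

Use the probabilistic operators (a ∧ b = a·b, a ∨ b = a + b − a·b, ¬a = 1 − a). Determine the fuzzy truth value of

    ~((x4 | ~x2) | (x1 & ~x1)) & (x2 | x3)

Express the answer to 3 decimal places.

~x2 = 1 − 0.3100 = 0.6900
x4 | ~x2 = a + b − a·b on (0.0900, 0.6900) = 0.7179
~x1 = 1 − 0.7000 = 0.3000
x1 & ~x1 = a·b on (0.7000, 0.3000) = 0.2100
(x4 | ~x2) | (x1 & ~x1) = a + b − a·b on (0.7179, 0.2100) = 0.7771
~((x4 | ~x2) | (x1 & ~x1)) = 1 − 0.7771 = 0.2229
x2 | x3 = a + b − a·b on (0.3100, 0.2000) = 0.4480
~((x4 | ~x2) | (x1 & ~x1)) & (x2 | x3) = a·b on (0.2229, 0.4480) = 0.0998

0.100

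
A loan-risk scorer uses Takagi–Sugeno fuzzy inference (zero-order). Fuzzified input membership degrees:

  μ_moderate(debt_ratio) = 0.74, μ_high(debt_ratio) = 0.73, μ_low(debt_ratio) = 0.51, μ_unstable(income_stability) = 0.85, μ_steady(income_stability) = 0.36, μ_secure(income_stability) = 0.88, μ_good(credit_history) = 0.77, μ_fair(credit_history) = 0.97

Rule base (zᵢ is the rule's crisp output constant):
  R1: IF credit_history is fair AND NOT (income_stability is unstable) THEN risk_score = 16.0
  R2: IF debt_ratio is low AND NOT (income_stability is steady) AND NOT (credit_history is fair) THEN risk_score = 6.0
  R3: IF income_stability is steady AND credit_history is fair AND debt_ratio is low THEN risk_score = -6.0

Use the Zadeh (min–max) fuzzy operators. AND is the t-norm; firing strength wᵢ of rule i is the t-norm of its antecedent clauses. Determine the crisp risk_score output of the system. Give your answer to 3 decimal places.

0.778

R1 (z=16.0): fair=0.97, ¬unstable=1−0.85=0.15; AND[min(a, b)] → w = 0.15
R2 (z=6.0): low=0.51, ¬steady=1−0.36=0.64, ¬fair=1−0.97=0.03; AND[min(a, b)] → w = 0.03
R3 (z=-6.0): steady=0.36, fair=0.97, low=0.51; AND[min(a, b)] → w = 0.36
Weighted average = (0.15·16.0 + 0.03·6.0 + 0.36·-6.0) / (0.15 + 0.03 + 0.36)
  = 0.4200 / 0.5400 = 0.778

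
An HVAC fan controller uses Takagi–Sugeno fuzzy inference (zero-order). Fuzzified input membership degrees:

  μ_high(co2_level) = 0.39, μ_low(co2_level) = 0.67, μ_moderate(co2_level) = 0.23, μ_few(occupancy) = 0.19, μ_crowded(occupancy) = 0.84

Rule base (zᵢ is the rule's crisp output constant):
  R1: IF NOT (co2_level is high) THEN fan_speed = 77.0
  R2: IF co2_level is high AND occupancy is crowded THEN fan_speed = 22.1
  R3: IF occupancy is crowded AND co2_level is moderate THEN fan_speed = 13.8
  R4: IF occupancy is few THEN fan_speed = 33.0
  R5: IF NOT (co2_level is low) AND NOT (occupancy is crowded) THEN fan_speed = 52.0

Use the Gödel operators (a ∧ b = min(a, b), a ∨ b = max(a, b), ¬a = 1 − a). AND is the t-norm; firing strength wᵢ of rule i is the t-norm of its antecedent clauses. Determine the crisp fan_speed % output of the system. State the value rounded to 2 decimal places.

46.43

R1 (z=77.0): ¬high=1−0.39=0.61 → w = 0.61
R2 (z=22.1): high=0.39, crowded=0.84; AND[min(a, b)] → w = 0.39
R3 (z=13.8): crowded=0.84, moderate=0.23; AND[min(a, b)] → w = 0.23
R4 (z=33.0): few=0.19 → w = 0.19
R5 (z=52.0): ¬low=1−0.67=0.33, ¬crowded=1−0.84=0.16; AND[min(a, b)] → w = 0.16
Weighted average = (0.61·77.0 + 0.39·22.1 + 0.23·13.8 + 0.19·33.0 + 0.16·52.0) / (0.61 + 0.39 + 0.23 + 0.19 + 0.16)
  = 73.3530 / 1.5800 = 46.43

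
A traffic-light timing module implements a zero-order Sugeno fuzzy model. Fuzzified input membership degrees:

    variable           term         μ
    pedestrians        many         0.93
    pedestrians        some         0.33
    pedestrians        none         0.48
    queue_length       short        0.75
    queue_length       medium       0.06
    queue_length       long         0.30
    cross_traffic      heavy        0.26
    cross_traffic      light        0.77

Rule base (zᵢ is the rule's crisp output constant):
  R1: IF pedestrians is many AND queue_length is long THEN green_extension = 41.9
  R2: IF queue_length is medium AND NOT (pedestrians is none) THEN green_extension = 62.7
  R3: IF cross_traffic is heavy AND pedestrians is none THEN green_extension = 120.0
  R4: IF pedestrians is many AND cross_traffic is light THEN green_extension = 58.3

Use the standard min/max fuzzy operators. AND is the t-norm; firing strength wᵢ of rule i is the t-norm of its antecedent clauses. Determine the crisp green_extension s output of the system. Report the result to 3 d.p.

66.491

R1 (z=41.9): many=0.93, long=0.30; AND[min(a, b)] → w = 0.30
R2 (z=62.7): medium=0.06, ¬none=1−0.48=0.52; AND[min(a, b)] → w = 0.06
R3 (z=120.0): heavy=0.26, none=0.48; AND[min(a, b)] → w = 0.26
R4 (z=58.3): many=0.93, light=0.77; AND[min(a, b)] → w = 0.77
Weighted average = (0.30·41.9 + 0.06·62.7 + 0.26·120.0 + 0.77·58.3) / (0.30 + 0.06 + 0.26 + 0.77)
  = 92.4230 / 1.3900 = 66.491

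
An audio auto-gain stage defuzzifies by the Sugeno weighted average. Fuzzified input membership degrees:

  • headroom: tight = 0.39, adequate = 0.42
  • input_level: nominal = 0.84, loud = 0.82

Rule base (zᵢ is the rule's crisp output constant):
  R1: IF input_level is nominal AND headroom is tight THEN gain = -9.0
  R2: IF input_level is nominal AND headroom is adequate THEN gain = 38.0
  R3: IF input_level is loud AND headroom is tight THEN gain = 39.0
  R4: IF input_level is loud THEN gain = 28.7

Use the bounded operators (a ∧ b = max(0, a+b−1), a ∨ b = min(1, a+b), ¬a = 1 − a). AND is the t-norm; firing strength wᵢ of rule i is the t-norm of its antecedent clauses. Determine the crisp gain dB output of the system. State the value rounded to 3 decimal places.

R1 (z=-9.0): nominal=0.84, tight=0.39; AND[max(0, a+b−1)] → w = 0.23
R2 (z=38.0): nominal=0.84, adequate=0.42; AND[max(0, a+b−1)] → w = 0.26
R3 (z=39.0): loud=0.82, tight=0.39; AND[max(0, a+b−1)] → w = 0.21
R4 (z=28.7): loud=0.82 → w = 0.82
Weighted average = (0.23·-9.0 + 0.26·38.0 + 0.21·39.0 + 0.82·28.7) / (0.23 + 0.26 + 0.21 + 0.82)
  = 39.5340 / 1.5200 = 26.009

26.009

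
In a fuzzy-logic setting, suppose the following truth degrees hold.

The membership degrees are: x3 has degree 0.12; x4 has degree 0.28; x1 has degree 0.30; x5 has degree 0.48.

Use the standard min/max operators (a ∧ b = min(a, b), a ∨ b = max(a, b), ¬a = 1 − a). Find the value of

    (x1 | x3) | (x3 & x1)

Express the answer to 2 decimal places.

x1 | x3 = max(a, b) on (0.30, 0.12) = 0.30
x3 & x1 = min(a, b) on (0.12, 0.30) = 0.12
(x1 | x3) | (x3 & x1) = max(a, b) on (0.30, 0.12) = 0.30

0.30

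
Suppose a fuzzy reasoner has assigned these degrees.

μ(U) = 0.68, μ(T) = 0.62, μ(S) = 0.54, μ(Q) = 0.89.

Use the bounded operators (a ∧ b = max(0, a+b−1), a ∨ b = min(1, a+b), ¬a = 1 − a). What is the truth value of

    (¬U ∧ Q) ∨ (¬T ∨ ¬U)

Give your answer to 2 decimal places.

¬U = 1 − 0.68 = 0.32
¬U ∧ Q = max(0, a+b−1) on (0.32, 0.89) = 0.21
¬T = 1 − 0.62 = 0.38
¬U = 1 − 0.68 = 0.32
¬T ∨ ¬U = min(1, a+b) on (0.38, 0.32) = 0.70
(¬U ∧ Q) ∨ (¬T ∨ ¬U) = min(1, a+b) on (0.21, 0.70) = 0.91

0.91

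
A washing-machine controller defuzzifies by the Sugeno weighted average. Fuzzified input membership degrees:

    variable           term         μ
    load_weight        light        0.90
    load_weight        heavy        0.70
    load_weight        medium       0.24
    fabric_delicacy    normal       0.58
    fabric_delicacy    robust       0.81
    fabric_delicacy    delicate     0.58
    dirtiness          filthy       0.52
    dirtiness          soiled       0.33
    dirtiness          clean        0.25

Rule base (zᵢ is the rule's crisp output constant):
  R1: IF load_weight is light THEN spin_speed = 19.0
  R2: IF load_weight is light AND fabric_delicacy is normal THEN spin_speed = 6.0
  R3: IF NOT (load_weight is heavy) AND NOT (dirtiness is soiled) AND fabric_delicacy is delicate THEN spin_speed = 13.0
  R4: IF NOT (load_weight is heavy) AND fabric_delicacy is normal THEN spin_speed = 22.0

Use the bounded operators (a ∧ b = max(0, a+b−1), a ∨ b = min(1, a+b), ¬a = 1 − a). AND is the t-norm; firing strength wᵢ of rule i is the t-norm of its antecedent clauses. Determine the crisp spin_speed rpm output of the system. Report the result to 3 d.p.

R1 (z=19.0): light=0.90 → w = 0.90
R2 (z=6.0): light=0.90, normal=0.58; AND[max(0, a+b−1)] → w = 0.48
R3 (z=13.0): ¬heavy=1−0.70=0.30, ¬soiled=1−0.33=0.67, delicate=0.58; AND[max(0, a+b−1)] → w = 0.00
R4 (z=22.0): ¬heavy=1−0.70=0.30, normal=0.58; AND[max(0, a+b−1)] → w = 0.00
Weighted average = (0.90·19.0 + 0.48·6.0 + 0.00·13.0 + 0.00·22.0) / (0.90 + 0.48 + 0.00 + 0.00)
  = 19.9800 / 1.3800 = 14.478

14.478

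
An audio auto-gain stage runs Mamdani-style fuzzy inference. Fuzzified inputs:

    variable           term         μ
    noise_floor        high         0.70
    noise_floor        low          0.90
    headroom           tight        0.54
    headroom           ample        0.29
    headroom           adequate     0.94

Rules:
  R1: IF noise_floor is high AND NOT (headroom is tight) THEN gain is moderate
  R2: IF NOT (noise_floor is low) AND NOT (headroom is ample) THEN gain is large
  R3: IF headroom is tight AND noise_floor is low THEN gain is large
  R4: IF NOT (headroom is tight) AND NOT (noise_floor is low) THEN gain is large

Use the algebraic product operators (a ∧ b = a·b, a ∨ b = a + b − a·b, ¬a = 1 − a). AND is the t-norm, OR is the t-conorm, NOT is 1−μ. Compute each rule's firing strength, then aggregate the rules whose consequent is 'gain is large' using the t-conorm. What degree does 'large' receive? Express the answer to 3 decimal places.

R1: high=0.70, ¬tight=1−0.54=0.46; AND[a·b] → w = 0.3220
R2: ¬low=1−0.90=0.10, ¬ample=1−0.29=0.71; AND[a·b] → w = 0.0710
R3: tight=0.54, low=0.90; AND[a·b] → w = 0.4860
R4: ¬tight=1−0.54=0.46, ¬low=1−0.90=0.10; AND[a·b] → w = 0.0460
Rules with consequent 'large': {R2, R3, R4} → strengths 0.0710, 0.4860, 0.0460
Aggregate via t-conorm [a + b − a·b]: 0.5445

0.544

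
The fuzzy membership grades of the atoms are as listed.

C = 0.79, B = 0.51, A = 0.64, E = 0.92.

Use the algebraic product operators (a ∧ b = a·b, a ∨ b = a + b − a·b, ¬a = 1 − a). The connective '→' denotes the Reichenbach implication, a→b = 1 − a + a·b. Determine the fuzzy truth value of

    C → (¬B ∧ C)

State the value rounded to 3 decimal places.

¬B = 1 − 0.5100 = 0.4900
¬B ∧ C = a·b on (0.4900, 0.7900) = 0.3871
C → (¬B ∧ C)  [Reichenbach: 1 − a + a·b] with a=0.7900, b=0.3871 → 0.5158

0.516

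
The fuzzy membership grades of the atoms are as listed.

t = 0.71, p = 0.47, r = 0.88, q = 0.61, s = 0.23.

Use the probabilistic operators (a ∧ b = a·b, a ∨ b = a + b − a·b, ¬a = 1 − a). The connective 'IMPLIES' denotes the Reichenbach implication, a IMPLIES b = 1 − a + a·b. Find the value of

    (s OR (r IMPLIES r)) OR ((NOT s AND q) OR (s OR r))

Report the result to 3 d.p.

r IMPLIES r  [Reichenbach: 1 − a + a·b] with a=0.8800, b=0.8800 → 0.8944
s OR (r IMPLIES r) = a + b − a·b on (0.2300, 0.8944) = 0.9187
NOT s = 1 − 0.2300 = 0.7700
NOT s AND q = a·b on (0.7700, 0.6100) = 0.4697
s OR r = a + b − a·b on (0.2300, 0.8800) = 0.9076
(NOT s AND q) OR (s OR r) = a + b − a·b on (0.4697, 0.9076) = 0.9510
(s OR (r IMPLIES r)) OR ((NOT s AND q) OR (s OR r)) = a + b − a·b on (0.9187, 0.9510) = 0.9960

0.996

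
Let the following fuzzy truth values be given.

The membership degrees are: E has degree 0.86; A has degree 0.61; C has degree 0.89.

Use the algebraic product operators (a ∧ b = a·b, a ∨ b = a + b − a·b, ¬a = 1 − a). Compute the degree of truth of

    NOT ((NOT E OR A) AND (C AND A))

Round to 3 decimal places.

0.639

NOT E = 1 − 0.8600 = 0.1400
NOT E OR A = a + b − a·b on (0.1400, 0.6100) = 0.6646
C AND A = a·b on (0.8900, 0.6100) = 0.5429
(NOT E OR A) AND (C AND A) = a·b on (0.6646, 0.5429) = 0.3608
NOT ((NOT E OR A) AND (C AND A)) = 1 − 0.3608 = 0.6392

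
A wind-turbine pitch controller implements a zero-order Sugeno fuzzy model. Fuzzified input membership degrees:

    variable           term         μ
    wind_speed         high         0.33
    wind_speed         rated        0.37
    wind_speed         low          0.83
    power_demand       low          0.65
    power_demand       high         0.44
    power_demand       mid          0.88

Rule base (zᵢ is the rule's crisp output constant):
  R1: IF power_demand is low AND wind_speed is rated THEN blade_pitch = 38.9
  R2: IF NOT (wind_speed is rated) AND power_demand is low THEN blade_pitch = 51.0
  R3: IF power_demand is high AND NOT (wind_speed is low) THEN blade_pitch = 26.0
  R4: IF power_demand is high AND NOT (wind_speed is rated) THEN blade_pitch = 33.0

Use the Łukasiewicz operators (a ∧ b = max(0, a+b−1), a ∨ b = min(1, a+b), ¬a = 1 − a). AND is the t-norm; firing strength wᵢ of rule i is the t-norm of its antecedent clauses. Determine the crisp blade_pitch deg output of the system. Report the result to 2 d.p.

46.94

R1 (z=38.9): low=0.65, rated=0.37; AND[max(0, a+b−1)] → w = 0.02
R2 (z=51.0): ¬rated=1−0.37=0.63, low=0.65; AND[max(0, a+b−1)] → w = 0.28
R3 (z=26.0): high=0.44, ¬low=1−0.83=0.17; AND[max(0, a+b−1)] → w = 0.00
R4 (z=33.0): high=0.44, ¬rated=1−0.37=0.63; AND[max(0, a+b−1)] → w = 0.07
Weighted average = (0.02·38.9 + 0.28·51.0 + 0.00·26.0 + 0.07·33.0) / (0.02 + 0.28 + 0.00 + 0.07)
  = 17.3680 / 0.3700 = 46.94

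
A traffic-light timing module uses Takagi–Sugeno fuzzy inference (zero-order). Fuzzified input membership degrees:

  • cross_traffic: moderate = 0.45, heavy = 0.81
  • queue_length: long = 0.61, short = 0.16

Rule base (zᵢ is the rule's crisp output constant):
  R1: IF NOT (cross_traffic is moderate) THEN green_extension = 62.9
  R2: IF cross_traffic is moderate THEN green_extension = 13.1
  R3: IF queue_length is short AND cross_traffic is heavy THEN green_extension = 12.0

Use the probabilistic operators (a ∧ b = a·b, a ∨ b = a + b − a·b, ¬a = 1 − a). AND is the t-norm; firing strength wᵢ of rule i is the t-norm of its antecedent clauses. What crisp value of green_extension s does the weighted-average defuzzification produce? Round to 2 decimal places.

37.22

R1 (z=62.9): ¬moderate=1−0.45=0.55 → w = 0.5500
R2 (z=13.1): moderate=0.45 → w = 0.4500
R3 (z=12.0): short=0.16, heavy=0.81; AND[a·b] → w = 0.1296
Weighted average = (0.5500·62.9 + 0.4500·13.1 + 0.1296·12.0) / (0.5500 + 0.4500 + 0.1296)
  = 42.0452 / 1.1296 = 37.22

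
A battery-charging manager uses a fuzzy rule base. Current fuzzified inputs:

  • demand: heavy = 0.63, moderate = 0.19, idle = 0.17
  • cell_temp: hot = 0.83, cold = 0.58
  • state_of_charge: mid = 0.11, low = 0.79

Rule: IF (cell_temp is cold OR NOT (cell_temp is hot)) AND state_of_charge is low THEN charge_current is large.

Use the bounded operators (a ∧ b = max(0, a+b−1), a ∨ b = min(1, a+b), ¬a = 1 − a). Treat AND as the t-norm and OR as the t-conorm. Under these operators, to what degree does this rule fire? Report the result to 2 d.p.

firing strength: (cold=0.58 OR ¬hot=1−0.83=0.17) = 0.75; AND[max(0, a+b−1)] with low=0.79 → w = 0.54

0.54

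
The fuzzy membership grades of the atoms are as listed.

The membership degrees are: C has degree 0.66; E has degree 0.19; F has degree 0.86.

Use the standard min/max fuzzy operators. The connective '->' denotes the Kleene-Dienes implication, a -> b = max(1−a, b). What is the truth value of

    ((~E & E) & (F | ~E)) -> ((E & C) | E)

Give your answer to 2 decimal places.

~E = 1 − 0.19 = 0.81
~E & E = min(a, b) on (0.81, 0.19) = 0.19
~E = 1 − 0.19 = 0.81
F | ~E = max(a, b) on (0.86, 0.81) = 0.86
(~E & E) & (F | ~E) = min(a, b) on (0.19, 0.86) = 0.19
E & C = min(a, b) on (0.19, 0.66) = 0.19
(E & C) | E = max(a, b) on (0.19, 0.19) = 0.19
((~E & E) & (F | ~E)) -> ((E & C) | E)  [Kleene-Dienes: max(1−a, b)] with a=0.19, b=0.19 → 0.81

0.81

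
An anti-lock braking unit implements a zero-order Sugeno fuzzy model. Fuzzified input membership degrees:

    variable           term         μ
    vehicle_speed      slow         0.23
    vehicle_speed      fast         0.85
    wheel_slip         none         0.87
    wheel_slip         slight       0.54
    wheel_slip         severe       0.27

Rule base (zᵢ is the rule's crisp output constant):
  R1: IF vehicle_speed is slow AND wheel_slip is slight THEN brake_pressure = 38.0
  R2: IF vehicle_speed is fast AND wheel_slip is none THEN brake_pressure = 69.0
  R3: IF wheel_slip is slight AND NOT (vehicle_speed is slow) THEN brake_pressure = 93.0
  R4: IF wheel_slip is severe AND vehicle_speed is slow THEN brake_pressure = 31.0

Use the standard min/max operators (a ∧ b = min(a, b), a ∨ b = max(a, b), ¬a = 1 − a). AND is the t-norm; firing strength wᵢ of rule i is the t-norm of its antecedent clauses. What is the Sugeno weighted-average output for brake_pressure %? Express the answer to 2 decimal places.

R1 (z=38.0): slow=0.23, slight=0.54; AND[min(a, b)] → w = 0.23
R2 (z=69.0): fast=0.85, none=0.87; AND[min(a, b)] → w = 0.85
R3 (z=93.0): slight=0.54, ¬slow=1−0.23=0.77; AND[min(a, b)] → w = 0.54
R4 (z=31.0): severe=0.27, slow=0.23; AND[min(a, b)] → w = 0.23
Weighted average = (0.23·38.0 + 0.85·69.0 + 0.54·93.0 + 0.23·31.0) / (0.23 + 0.85 + 0.54 + 0.23)
  = 124.7400 / 1.8500 = 67.43

67.43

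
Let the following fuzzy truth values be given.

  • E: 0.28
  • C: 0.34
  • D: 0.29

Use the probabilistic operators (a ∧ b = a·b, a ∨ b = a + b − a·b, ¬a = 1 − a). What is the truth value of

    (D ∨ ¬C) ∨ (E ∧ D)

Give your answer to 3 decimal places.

0.778

¬C = 1 − 0.3400 = 0.6600
D ∨ ¬C = a + b − a·b on (0.2900, 0.6600) = 0.7586
E ∧ D = a·b on (0.2800, 0.2900) = 0.0812
(D ∨ ¬C) ∨ (E ∧ D) = a + b − a·b on (0.7586, 0.0812) = 0.7782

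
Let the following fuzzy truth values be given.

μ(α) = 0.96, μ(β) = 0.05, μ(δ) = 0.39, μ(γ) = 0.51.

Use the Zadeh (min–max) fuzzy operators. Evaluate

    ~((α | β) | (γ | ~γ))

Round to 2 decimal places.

α | β = max(a, b) on (0.96, 0.05) = 0.96
~γ = 1 − 0.51 = 0.49
γ | ~γ = max(a, b) on (0.51, 0.49) = 0.51
(α | β) | (γ | ~γ) = max(a, b) on (0.96, 0.51) = 0.96
~((α | β) | (γ | ~γ)) = 1 − 0.96 = 0.04

0.04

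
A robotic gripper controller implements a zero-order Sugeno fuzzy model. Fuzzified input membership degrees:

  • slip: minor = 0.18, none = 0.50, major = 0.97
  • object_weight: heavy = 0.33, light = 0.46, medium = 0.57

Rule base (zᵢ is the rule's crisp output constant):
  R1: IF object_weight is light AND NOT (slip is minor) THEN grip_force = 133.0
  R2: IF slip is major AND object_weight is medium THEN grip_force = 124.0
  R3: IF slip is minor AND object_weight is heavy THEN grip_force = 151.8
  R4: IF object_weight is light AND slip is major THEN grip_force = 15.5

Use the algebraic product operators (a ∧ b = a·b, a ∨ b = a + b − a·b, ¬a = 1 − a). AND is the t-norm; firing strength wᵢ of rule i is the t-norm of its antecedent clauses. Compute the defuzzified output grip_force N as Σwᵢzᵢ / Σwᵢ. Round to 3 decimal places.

R1 (z=133.0): light=0.46, ¬minor=1−0.18=0.82; AND[a·b] → w = 0.3772
R2 (z=124.0): major=0.97, medium=0.57; AND[a·b] → w = 0.5529
R3 (z=151.8): minor=0.18, heavy=0.33; AND[a·b] → w = 0.0594
R4 (z=15.5): light=0.46, major=0.97; AND[a·b] → w = 0.4462
Weighted average = (0.3772·133.0 + 0.5529·124.0 + 0.0594·151.8 + 0.4462·15.5) / (0.3772 + 0.5529 + 0.0594 + 0.4462)
  = 134.6602 / 1.4357 = 93.794

93.794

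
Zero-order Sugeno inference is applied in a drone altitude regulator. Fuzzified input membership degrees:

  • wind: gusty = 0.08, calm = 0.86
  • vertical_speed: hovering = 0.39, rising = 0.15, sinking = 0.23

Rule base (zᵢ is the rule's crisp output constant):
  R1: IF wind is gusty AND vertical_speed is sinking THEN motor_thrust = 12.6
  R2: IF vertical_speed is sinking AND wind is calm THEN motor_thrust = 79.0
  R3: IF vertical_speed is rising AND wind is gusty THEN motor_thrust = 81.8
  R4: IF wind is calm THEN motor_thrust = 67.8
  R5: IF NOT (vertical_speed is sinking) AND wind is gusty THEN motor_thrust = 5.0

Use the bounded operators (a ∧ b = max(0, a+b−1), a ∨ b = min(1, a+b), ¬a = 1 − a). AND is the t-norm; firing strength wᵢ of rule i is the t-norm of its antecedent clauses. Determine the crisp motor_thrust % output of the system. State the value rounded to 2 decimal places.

68.86

R1 (z=12.6): gusty=0.08, sinking=0.23; AND[max(0, a+b−1)] → w = 0.00
R2 (z=79.0): sinking=0.23, calm=0.86; AND[max(0, a+b−1)] → w = 0.09
R3 (z=81.8): rising=0.15, gusty=0.08; AND[max(0, a+b−1)] → w = 0.00
R4 (z=67.8): calm=0.86 → w = 0.86
R5 (z=5.0): ¬sinking=1−0.23=0.77, gusty=0.08; AND[max(0, a+b−1)] → w = 0.00
Weighted average = (0.00·12.6 + 0.09·79.0 + 0.00·81.8 + 0.86·67.8 + 0.00·5.0) / (0.00 + 0.09 + 0.00 + 0.86 + 0.00)
  = 65.4180 / 0.9500 = 68.86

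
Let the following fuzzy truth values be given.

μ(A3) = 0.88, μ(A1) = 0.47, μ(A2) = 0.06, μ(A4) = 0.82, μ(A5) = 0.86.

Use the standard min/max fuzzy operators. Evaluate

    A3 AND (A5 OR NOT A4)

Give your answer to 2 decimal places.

0.86

NOT A4 = 1 − 0.82 = 0.18
A5 OR NOT A4 = max(a, b) on (0.86, 0.18) = 0.86
A3 AND (A5 OR NOT A4) = min(a, b) on (0.88, 0.86) = 0.86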